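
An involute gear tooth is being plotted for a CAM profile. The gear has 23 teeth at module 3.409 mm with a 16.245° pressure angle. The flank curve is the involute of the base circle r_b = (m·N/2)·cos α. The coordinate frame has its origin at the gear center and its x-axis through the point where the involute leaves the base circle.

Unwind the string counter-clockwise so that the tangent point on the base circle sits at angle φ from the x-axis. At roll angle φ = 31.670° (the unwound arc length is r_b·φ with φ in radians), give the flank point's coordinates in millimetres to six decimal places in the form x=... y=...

x=42.956262 y=2.054742

pitch radius r_p = m·N/2 = 3.409·23/2 = 39.203500
base radius r_b = r_p·cos α = 39.203500·cos 16.245° = 37.638272
roll angle φ = 31.670° = 0.55274577 rad
x = r_b·(cos φ + φ·sin φ) = 37.638272·(0.85108613 + 0.55274577·0.52502610) = 42.956262
y = r_b·(sin φ − φ·cos φ) = 37.638272·(0.52502610 − 0.55274577·0.85108613) = 2.054742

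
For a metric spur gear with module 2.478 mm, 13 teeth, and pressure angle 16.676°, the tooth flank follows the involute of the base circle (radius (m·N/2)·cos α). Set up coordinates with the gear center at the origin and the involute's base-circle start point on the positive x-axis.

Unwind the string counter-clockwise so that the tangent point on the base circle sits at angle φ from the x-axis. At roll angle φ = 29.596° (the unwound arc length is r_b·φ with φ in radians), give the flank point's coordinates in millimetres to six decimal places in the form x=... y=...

pitch radius r_p = m·N/2 = 2.478·13/2 = 16.107000
base radius r_b = r_p·cos α = 16.107000·cos 16.676° = 15.429584
roll angle φ = 29.596° = 0.51654765 rad
x = r_b·(cos φ + φ·sin φ) = 15.429584·(0.86952941 + 0.51654765·0.49388116) = 17.352767
y = r_b·(sin φ − φ·cos φ) = 15.429584·(0.49388116 − 0.51654765·0.86952941) = 0.690131

x=17.352767 y=0.690131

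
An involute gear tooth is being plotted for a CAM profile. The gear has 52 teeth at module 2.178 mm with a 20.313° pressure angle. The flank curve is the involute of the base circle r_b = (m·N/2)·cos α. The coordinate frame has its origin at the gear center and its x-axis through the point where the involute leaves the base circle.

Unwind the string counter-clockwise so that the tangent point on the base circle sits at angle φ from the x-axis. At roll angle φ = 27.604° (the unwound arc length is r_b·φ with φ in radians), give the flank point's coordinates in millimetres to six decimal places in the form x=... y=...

pitch radius r_p = m·N/2 = 2.178·52/2 = 56.628000
base radius r_b = r_p·cos α = 56.628000·cos 20.313° = 53.106316
roll angle φ = 27.604° = 0.48178069 rad
x = r_b·(cos φ + φ·sin φ) = 53.106316·(0.88617123 + 0.48178069·0.46335790) = 58.916578
y = r_b·(sin φ − φ·cos φ) = 53.106316·(0.46335790 − 0.48178069·0.88617123) = 1.934011

x=58.916578 y=1.934011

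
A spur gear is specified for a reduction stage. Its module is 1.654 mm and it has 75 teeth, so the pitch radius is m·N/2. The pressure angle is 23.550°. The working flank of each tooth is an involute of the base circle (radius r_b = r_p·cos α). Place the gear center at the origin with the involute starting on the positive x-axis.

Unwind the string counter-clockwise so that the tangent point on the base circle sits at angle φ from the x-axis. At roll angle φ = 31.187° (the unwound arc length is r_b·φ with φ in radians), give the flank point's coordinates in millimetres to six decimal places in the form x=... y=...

pitch radius r_p = m·N/2 = 1.654·75/2 = 62.025000
base radius r_b = r_p·cos α = 62.025000·cos 23.550° = 56.859046
roll angle φ = 31.187° = 0.54431583 rad
x = r_b·(cos φ + φ·sin φ) = 56.859046·(0.85548177 + 0.54431583·0.51783292) = 64.668434
y = r_b·(sin φ − φ·cos φ) = 56.859046·(0.51783292 − 0.54431583·0.85548177) = 2.966942

x=64.668434 y=2.966942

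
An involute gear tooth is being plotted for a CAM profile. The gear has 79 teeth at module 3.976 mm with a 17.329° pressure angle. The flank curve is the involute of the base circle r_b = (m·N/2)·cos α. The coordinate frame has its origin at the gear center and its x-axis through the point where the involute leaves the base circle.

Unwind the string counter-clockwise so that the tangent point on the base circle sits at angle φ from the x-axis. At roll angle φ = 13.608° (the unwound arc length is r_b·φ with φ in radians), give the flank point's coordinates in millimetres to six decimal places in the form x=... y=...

x=154.092458 y=0.665751

pitch radius r_p = m·N/2 = 3.976·79/2 = 157.052000
base radius r_b = r_p·cos α = 157.052000·cos 17.329° = 149.923435
roll angle φ = 13.608° = 0.23750440 rad
x = r_b·(cos φ + φ·sin φ) = 149.923435·(0.97192816 + 0.23750440·0.23527782) = 154.092458
y = r_b·(sin φ − φ·cos φ) = 149.923435·(0.23527782 − 0.23750440·0.97192816) = 0.665751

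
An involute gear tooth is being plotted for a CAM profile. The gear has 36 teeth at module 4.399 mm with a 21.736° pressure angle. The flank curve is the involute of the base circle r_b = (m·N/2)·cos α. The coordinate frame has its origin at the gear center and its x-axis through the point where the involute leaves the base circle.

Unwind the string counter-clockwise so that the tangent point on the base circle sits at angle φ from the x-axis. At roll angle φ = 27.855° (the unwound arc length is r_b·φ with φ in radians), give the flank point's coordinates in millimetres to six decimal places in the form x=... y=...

pitch radius r_p = m·N/2 = 4.399·36/2 = 79.182000
base radius r_b = r_p·cos α = 79.182000·cos 21.736° = 73.552165
roll angle φ = 27.855° = 0.48616146 rad
x = r_b·(cos φ + φ·sin φ) = 73.552165·(0.88413287 + 0.48616146·0.46723556) = 81.737403
y = r_b·(sin φ − φ·cos φ) = 73.552165·(0.46723556 − 0.48616146·0.88413287) = 2.751162

x=81.737403 y=2.751162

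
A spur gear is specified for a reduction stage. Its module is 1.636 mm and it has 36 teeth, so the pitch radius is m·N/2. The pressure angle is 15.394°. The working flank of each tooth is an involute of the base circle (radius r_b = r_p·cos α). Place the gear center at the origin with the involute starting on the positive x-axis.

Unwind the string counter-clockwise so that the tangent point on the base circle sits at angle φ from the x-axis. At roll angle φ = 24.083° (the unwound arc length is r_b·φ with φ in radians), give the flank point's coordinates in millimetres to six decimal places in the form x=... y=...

pitch radius r_p = m·N/2 = 1.636·36/2 = 29.448000
base radius r_b = r_p·cos α = 29.448000·cos 15.394° = 28.391500
roll angle φ = 24.083° = 0.42032764 rad
x = r_b·(cos φ + φ·sin φ) = 28.391500·(0.91295529 + 0.42032764·0.40805960) = 30.789844
y = r_b·(sin φ − φ·cos φ) = 28.391500·(0.40805960 − 0.42032764·0.91295529) = 0.690460

x=30.789844 y=0.690460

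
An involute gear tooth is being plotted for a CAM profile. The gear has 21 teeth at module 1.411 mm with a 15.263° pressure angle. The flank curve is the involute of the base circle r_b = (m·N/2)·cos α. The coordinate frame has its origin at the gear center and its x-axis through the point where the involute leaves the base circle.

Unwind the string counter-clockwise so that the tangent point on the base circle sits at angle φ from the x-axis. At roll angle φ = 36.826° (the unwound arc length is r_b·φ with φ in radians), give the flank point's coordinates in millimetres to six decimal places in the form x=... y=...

x=16.947209 y=1.213521

pitch radius r_p = m·N/2 = 1.411·21/2 = 14.815500
base radius r_b = r_p·cos α = 14.815500·cos 15.263° = 14.292922
roll angle φ = 36.826° = 0.64273495 rad
x = r_b·(cos φ + φ·sin φ) = 14.292922·(0.80045946 + 0.64273495·0.59938690) = 16.947209
y = r_b·(sin φ − φ·cos φ) = 14.292922·(0.59938690 − 0.64273495·0.80045946) = 1.213521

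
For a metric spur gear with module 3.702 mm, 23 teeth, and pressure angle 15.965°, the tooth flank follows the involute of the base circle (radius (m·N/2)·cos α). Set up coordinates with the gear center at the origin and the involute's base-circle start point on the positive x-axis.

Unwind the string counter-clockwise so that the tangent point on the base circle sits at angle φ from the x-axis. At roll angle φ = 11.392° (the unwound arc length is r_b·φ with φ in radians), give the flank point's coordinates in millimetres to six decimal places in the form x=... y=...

pitch radius r_p = m·N/2 = 3.702·23/2 = 42.573000
base radius r_b = r_p·cos α = 42.573000·cos 15.965° = 40.930955
roll angle φ = 11.392° = 0.19882791 rad
x = r_b·(cos φ + φ·sin φ) = 40.930955·(0.98029876 + 0.19882791·0.19752047) = 41.732029
y = r_b·(sin φ − φ·cos φ) = 40.930955·(0.19752047 − 0.19882791·0.98029876) = 0.106818

x=41.732029 y=0.106818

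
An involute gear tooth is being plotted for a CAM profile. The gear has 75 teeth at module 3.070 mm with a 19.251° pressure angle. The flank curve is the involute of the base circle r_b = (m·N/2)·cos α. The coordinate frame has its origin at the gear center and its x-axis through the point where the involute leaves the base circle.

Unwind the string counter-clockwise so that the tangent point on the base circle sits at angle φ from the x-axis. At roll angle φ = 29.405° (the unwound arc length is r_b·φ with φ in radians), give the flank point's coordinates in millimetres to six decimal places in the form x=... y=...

x=122.072321 y=4.769492

pitch radius r_p = m·N/2 = 3.070·75/2 = 115.125000
base radius r_b = r_p·cos α = 115.125000·cos 19.251° = 108.687586
roll angle φ = 29.405° = 0.51321407 rad
x = r_b·(cos φ + φ·sin φ) = 108.687586·(0.87117097 + 0.51321407·0.49097978) = 122.072321
y = r_b·(sin φ − φ·cos φ) = 108.687586·(0.49097978 − 0.51321407·0.87117097) = 4.769492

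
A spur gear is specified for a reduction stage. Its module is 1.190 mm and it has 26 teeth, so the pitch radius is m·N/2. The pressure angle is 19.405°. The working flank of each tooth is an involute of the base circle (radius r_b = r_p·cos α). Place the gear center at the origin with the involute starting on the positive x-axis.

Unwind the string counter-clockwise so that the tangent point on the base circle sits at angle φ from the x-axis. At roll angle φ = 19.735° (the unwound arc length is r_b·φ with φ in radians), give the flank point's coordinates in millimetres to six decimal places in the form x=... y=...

pitch radius r_p = m·N/2 = 1.190·26/2 = 15.470000
base radius r_b = r_p·cos α = 15.470000·cos 19.405° = 14.591206
roll angle φ = 19.735° = 0.34444073 rad
x = r_b·(cos φ + φ·sin φ) = 14.591206·(0.94126445 + 0.34444073·0.33767031) = 15.431249
y = r_b·(sin φ − φ·cos φ) = 14.591206·(0.33767031 − 0.34444073·0.94126445) = 0.196405

x=15.431249 y=0.196405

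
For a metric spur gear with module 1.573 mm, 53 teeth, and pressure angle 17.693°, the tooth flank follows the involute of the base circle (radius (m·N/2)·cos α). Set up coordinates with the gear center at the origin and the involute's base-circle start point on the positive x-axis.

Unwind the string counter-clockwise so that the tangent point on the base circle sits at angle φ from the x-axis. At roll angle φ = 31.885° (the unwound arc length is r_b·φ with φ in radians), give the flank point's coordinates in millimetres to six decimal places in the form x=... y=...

x=45.394126 y=2.211518

pitch radius r_p = m·N/2 = 1.573·53/2 = 41.684500
base radius r_b = r_p·cos α = 41.684500·cos 17.693° = 39.712766
roll angle φ = 31.885° = 0.55649823 rad
x = r_b·(cos φ + φ·sin φ) = 39.712766·(0.84911000 + 0.55649823·0.52821606) = 45.394126
y = r_b·(sin φ − φ·cos φ) = 39.712766·(0.52821606 − 0.55649823·0.84911000) = 2.211518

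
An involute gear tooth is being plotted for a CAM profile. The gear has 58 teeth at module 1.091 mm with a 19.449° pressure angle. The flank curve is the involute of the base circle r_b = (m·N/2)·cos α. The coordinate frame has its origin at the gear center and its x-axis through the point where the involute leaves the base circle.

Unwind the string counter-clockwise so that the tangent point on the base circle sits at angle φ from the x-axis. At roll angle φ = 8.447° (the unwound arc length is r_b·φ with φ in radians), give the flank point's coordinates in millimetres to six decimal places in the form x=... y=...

x=30.156081 y=0.031797

pitch radius r_p = m·N/2 = 1.091·58/2 = 31.639000
base radius r_b = r_p·cos α = 31.639000·cos 19.449° = 29.833623
roll angle φ = 8.447° = 0.14742796 rad
x = r_b·(cos φ + φ·sin φ) = 29.833623·(0.98915217 + 0.14742796·0.14689448) = 30.156081
y = r_b·(sin φ − φ·cos φ) = 29.833623·(0.14689448 − 0.14742796·0.98915217) = 0.031797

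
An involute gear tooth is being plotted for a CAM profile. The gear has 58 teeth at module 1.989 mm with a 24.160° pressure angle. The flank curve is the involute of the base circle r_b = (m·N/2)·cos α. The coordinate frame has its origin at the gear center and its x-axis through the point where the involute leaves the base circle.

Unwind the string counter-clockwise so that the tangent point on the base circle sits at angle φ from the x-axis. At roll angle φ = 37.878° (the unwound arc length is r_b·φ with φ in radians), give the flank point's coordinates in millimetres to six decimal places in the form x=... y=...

pitch radius r_p = m·N/2 = 1.989·58/2 = 57.681000
base radius r_b = r_p·cos α = 57.681000·cos 24.160° = 52.628495
roll angle φ = 37.878° = 0.66109581 rad
x = r_b·(cos φ + φ·sin φ) = 52.628495·(0.78931990 + 0.66109581·0.61398217) = 62.902679
y = r_b·(sin φ − φ·cos φ) = 52.628495·(0.61398217 − 0.66109581·0.78931990) = 4.850563

x=62.902679 y=4.850563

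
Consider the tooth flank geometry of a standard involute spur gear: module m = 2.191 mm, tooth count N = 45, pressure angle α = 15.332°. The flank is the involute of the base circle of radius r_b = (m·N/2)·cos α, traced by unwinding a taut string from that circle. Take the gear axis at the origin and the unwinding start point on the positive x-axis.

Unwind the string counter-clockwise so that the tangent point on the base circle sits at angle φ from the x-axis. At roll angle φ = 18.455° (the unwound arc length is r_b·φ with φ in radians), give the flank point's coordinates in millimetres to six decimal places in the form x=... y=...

pitch radius r_p = m·N/2 = 2.191·45/2 = 49.297500
base radius r_b = r_p·cos α = 49.297500·cos 15.332° = 47.542997
roll angle φ = 18.455° = 0.32210051 rad
x = r_b·(cos φ + φ·sin φ) = 47.542997·(0.94857257 + 0.32210051·0.31655975) = 49.945660
y = r_b·(sin φ − φ·cos φ) = 47.542997·(0.31655975 − 0.32210051·0.94857257) = 0.524116

x=49.945660 y=0.524116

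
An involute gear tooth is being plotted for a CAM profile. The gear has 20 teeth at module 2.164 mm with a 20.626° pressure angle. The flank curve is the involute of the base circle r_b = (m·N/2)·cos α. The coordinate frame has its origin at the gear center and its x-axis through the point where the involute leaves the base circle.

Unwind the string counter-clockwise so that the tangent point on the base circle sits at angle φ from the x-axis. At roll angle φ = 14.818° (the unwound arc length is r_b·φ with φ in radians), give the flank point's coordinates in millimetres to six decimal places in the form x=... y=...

pitch radius r_p = m·N/2 = 2.164·20/2 = 21.640000
base radius r_b = r_p·cos α = 21.640000·cos 20.626° = 20.252871
roll angle φ = 14.818° = 0.25862289 rad
x = r_b·(cos φ + φ·sin φ) = 20.252871·(0.96674309 + 0.25862289·0.25574948) = 20.918902
y = r_b·(sin φ − φ·cos φ) = 20.252871·(0.25574948 − 0.25862289·0.96674309) = 0.116000

x=20.918902 y=0.116000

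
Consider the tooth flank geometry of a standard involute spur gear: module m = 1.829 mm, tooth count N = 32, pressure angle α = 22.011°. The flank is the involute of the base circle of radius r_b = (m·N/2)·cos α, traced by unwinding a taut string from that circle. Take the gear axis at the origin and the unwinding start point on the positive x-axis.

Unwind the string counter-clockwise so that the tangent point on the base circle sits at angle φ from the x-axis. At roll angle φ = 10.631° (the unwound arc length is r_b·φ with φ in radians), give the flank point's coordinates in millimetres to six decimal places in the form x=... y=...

pitch radius r_p = m·N/2 = 1.829·32/2 = 29.264000
base radius r_b = r_p·cos α = 29.264000·cos 22.011° = 27.131003
roll angle φ = 10.631° = 0.18554595 rad
x = r_b·(cos φ + φ·sin φ) = 27.131003·(0.98283568 + 0.18554595·0.18448314) = 27.594015
y = r_b·(sin φ − φ·cos φ) = 27.131003·(0.18448314 − 0.18554595·0.98283568) = 0.057571

x=27.594015 y=0.057571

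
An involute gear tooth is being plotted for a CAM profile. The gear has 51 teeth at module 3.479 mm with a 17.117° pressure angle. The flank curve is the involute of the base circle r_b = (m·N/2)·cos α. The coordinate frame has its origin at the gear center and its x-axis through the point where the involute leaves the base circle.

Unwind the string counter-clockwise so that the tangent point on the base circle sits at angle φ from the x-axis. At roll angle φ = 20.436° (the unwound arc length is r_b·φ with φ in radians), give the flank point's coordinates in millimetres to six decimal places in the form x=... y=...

pitch radius r_p = m·N/2 = 3.479·51/2 = 88.714500
base radius r_b = r_p·cos α = 88.714500·cos 17.117° = 84.784956
roll angle φ = 20.436° = 0.35667549 rad
x = r_b·(cos φ + φ·sin φ) = 84.784956·(0.93706279 + 0.35667549·0.34916089) = 90.007702
y = r_b·(sin φ − φ·cos φ) = 84.784956·(0.34916089 − 0.35667549·0.93706279) = 1.266142

x=90.007702 y=1.266142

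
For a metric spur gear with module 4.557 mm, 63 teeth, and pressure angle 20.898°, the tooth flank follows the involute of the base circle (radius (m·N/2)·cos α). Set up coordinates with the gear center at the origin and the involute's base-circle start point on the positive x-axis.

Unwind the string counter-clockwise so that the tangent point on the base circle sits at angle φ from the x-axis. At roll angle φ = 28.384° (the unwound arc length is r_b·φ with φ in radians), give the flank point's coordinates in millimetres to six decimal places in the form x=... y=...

pitch radius r_p = m·N/2 = 4.557·63/2 = 143.545500
base radius r_b = r_p·cos α = 143.545500·cos 20.898° = 134.102636
roll angle φ = 28.384° = 0.49539425 rad
x = r_b·(cos φ + φ·sin φ) = 134.102636·(0.87978136 + 0.49539425·0.47537855) = 149.562143
y = r_b·(sin φ − φ·cos φ) = 134.102636·(0.47537855 − 0.49539425·0.87978136) = 5.302407

x=149.562143 y=5.302407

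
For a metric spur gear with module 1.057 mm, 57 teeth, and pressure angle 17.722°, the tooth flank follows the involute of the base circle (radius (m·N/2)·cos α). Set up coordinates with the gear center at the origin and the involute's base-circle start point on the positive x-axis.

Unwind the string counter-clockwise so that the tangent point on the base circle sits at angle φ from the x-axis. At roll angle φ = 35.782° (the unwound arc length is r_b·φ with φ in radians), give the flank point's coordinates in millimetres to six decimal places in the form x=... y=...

x=33.756789 y=2.240145

pitch radius r_p = m·N/2 = 1.057·57/2 = 30.124500
base radius r_b = r_p·cos α = 30.124500·cos 17.722° = 28.694932
roll angle φ = 35.782° = 0.62451371 rad
x = r_b·(cos φ + φ·sin φ) = 28.694932·(0.81124755 + 0.62451371·0.58470284) = 33.756789
y = r_b·(sin φ − φ·cos φ) = 28.694932·(0.58470284 − 0.62451371·0.81124755) = 2.240145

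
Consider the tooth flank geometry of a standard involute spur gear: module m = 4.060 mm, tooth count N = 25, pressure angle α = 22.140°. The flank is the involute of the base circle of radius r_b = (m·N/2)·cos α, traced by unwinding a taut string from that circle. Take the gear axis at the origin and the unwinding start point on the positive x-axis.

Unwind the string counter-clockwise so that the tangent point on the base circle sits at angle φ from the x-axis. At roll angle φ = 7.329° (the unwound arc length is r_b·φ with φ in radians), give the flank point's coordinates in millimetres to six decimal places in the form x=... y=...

x=47.390994 y=0.032742

pitch radius r_p = m·N/2 = 4.060·25/2 = 50.750000
base radius r_b = r_p·cos α = 50.750000·cos 22.140° = 47.007987
roll angle φ = 7.329° = 0.12791518 rad
x = r_b·(cos φ + φ·sin φ) = 47.007987·(0.99183000 + 0.12791518·0.12756664) = 47.390994
y = r_b·(sin φ − φ·cos φ) = 47.007987·(0.12756664 − 0.12791518·0.99183000) = 0.032742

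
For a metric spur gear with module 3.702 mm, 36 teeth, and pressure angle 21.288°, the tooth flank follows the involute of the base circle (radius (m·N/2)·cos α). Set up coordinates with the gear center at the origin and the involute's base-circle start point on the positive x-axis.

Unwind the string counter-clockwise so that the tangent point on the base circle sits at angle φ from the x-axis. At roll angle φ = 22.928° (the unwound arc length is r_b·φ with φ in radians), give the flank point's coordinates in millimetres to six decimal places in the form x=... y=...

x=66.863327 y=1.305134

pitch radius r_p = m·N/2 = 3.702·36/2 = 66.636000
base radius r_b = r_p·cos α = 66.636000·cos 21.288° = 62.089245
roll angle φ = 22.928° = 0.40016909 rad
x = r_b·(cos φ + φ·sin φ) = 62.089245·(0.92099513 + 0.40016909·0.38957408) = 66.863327
y = r_b·(sin φ − φ·cos φ) = 62.089245·(0.38957408 − 0.40016909·0.92099513) = 1.305134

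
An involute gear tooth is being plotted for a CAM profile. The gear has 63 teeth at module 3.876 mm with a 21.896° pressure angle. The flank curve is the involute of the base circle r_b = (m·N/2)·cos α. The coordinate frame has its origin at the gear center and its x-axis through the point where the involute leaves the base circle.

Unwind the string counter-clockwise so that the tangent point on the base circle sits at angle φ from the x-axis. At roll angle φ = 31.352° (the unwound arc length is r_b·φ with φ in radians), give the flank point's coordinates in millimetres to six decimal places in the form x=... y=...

x=128.998088 y=6.003777

pitch radius r_p = m·N/2 = 3.876·63/2 = 122.094000
base radius r_b = r_p·cos α = 122.094000·cos 21.896° = 113.286419
roll angle φ = 31.352° = 0.54719563 rad
x = r_b·(cos φ + φ·sin φ) = 113.286419·(0.85398698 + 0.54719563·0.52029438) = 128.998088
y = r_b·(sin φ − φ·cos φ) = 113.286419·(0.52029438 − 0.54719563·0.85398698) = 6.003777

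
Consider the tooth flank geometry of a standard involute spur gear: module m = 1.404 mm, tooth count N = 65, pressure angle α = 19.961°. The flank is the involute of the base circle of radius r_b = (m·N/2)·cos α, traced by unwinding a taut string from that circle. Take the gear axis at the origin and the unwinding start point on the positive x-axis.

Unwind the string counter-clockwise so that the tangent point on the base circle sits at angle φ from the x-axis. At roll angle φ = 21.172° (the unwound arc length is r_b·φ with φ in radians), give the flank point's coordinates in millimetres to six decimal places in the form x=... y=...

x=45.717729 y=0.711539

pitch radius r_p = m·N/2 = 1.404·65/2 = 45.630000
base radius r_b = r_p·cos α = 45.630000·cos 19.961° = 42.888787
roll angle φ = 21.172° = 0.36952111 rad
x = r_b·(cos φ + φ·sin φ) = 42.888787·(0.93250041 + 0.36952111·0.36116891) = 45.717729
y = r_b·(sin φ − φ·cos φ) = 42.888787·(0.36116891 − 0.36952111·0.93250041) = 0.711539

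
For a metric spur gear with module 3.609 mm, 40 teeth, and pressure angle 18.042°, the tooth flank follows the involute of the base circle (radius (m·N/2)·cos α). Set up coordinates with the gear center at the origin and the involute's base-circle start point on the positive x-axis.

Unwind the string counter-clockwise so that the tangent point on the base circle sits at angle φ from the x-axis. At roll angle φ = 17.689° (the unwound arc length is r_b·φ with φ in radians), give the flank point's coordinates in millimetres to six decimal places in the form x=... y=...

x=71.824141 y=0.666799

pitch radius r_p = m·N/2 = 3.609·40/2 = 72.180000
base radius r_b = r_p·cos α = 72.180000·cos 18.042° = 68.630891
roll angle φ = 17.689° = 0.30873129 rad
x = r_b·(cos φ + φ·sin φ) = 68.630891·(0.95271983 + 0.30873129·0.30385016) = 71.824141
y = r_b·(sin φ − φ·cos φ) = 68.630891·(0.30385016 − 0.30873129·0.95271983) = 0.666799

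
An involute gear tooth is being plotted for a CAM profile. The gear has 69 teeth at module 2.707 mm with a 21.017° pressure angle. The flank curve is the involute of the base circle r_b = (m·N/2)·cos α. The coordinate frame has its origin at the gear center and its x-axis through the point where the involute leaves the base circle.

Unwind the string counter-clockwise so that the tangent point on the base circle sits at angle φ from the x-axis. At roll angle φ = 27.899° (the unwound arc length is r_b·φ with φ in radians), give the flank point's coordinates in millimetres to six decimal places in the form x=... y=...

pitch radius r_p = m·N/2 = 2.707·69/2 = 93.391500
base radius r_b = r_p·cos α = 93.391500·cos 21.017° = 87.178542
roll angle φ = 27.899° = 0.48692941 rad
x = r_b·(cos φ + φ·sin φ) = 87.178542·(0.88377380 + 0.48692941·0.46791439) = 96.908982
y = r_b·(sin φ − φ·cos φ) = 87.178542·(0.46791439 − 0.48692941·0.88377380) = 3.276077

x=96.908982 y=3.276077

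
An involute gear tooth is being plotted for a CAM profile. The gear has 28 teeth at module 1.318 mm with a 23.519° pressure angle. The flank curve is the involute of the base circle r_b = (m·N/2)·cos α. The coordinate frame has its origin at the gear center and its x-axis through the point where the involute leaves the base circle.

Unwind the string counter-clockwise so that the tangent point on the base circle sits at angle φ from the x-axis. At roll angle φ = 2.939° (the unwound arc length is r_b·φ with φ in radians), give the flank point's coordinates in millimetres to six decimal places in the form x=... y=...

pitch radius r_p = m·N/2 = 1.318·28/2 = 18.452000
base radius r_b = r_p·cos α = 18.452000·cos 23.519° = 16.919152
roll angle φ = 2.939° = 0.05129523 rad
x = r_b·(cos φ + φ·sin φ) = 16.919152·(0.99868469 + 0.05129523·0.05127274) = 16.941396
y = r_b·(sin φ − φ·cos φ) = 16.919152·(0.05127274 − 0.05129523·0.99868469) = 0.000761

x=16.941396 y=0.000761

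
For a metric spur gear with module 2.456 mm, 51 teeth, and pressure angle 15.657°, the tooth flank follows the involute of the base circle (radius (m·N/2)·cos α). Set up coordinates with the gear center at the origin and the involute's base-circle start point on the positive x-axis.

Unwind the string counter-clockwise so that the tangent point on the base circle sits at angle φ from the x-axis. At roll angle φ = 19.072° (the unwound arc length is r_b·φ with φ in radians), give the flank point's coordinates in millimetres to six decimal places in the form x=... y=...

x=63.553092 y=0.733208

pitch radius r_p = m·N/2 = 2.456·51/2 = 62.628000
base radius r_b = r_p·cos α = 62.628000·cos 15.657° = 60.304160
roll angle φ = 19.072° = 0.33286919 rad
x = r_b·(cos φ + φ·sin φ) = 60.304160·(0.94510871 + 0.33286919·0.32675607) = 63.553092
y = r_b·(sin φ − φ·cos φ) = 60.304160·(0.32675607 − 0.33286919·0.94510871) = 0.733208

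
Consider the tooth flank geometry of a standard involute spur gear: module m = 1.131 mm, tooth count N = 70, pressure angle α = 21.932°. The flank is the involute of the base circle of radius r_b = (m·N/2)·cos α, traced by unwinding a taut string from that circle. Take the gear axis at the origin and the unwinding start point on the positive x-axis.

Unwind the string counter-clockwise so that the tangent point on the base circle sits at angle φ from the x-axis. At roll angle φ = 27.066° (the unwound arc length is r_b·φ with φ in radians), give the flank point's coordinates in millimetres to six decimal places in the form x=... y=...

x=40.591501 y=1.261726

pitch radius r_p = m·N/2 = 1.131·70/2 = 39.585000
base radius r_b = r_p·cos α = 39.585000·cos 21.932° = 36.720146
roll angle φ = 27.066° = 0.47239082 rad
x = r_b·(cos φ + φ·sin φ) = 36.720146·(0.89048297 + 0.47239082·0.45501656) = 40.591501
y = r_b·(sin φ − φ·cos φ) = 36.720146·(0.45501656 − 0.47239082·0.89048297) = 1.261726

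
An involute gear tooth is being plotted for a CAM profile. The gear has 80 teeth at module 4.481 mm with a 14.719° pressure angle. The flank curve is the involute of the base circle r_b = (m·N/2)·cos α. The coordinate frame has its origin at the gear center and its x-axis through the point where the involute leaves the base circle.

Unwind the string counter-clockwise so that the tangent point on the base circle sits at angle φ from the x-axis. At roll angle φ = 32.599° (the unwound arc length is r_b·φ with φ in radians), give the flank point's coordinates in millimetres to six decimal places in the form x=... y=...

pitch radius r_p = m·N/2 = 4.481·80/2 = 179.240000
base radius r_b = r_p·cos α = 179.240000·cos 14.719° = 173.357980
roll angle φ = 32.599° = 0.56895988 rad
x = r_b·(cos φ + φ·sin φ) = 173.357980·(0.84246180 + 0.56895988·0.53875608) = 199.187000
y = r_b·(sin φ − φ·cos φ) = 173.357980·(0.53875608 − 0.56895988·0.84246180) = 10.302511

x=199.187000 y=10.302511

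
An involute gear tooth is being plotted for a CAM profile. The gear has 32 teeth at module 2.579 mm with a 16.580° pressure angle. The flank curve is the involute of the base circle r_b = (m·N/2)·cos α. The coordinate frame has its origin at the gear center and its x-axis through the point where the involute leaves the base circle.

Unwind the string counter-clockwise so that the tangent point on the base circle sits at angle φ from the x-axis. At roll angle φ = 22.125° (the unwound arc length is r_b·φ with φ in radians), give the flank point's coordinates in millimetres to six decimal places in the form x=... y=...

x=42.387946 y=0.747823

pitch radius r_p = m·N/2 = 2.579·32/2 = 41.264000
base radius r_b = r_p·cos α = 41.264000·cos 16.580° = 39.548335
roll angle φ = 22.125° = 0.38615410 rad
x = r_b·(cos φ + φ·sin φ) = 39.548335·(0.92636438 + 0.38615410·0.37662850) = 42.387946
y = r_b·(sin φ − φ·cos φ) = 39.548335·(0.37662850 − 0.38615410·0.92636438) = 0.747823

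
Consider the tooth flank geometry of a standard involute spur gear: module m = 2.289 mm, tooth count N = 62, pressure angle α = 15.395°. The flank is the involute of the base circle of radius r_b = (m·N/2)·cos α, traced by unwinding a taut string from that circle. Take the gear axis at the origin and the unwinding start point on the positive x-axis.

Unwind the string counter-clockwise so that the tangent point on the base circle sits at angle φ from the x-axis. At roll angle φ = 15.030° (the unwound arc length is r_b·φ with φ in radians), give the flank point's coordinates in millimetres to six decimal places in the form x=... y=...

x=70.726410 y=0.408822

pitch radius r_p = m·N/2 = 2.289·62/2 = 70.959000
base radius r_b = r_p·cos α = 70.959000·cos 15.395° = 68.412890
roll angle φ = 15.030° = 0.26232299 rad
x = r_b·(cos φ + φ·sin φ) = 68.412890·(0.96579018 + 0.26232299·0.25932477) = 70.726410
y = r_b·(sin φ − φ·cos φ) = 68.412890·(0.25932477 − 0.26232299·0.96579018) = 0.408822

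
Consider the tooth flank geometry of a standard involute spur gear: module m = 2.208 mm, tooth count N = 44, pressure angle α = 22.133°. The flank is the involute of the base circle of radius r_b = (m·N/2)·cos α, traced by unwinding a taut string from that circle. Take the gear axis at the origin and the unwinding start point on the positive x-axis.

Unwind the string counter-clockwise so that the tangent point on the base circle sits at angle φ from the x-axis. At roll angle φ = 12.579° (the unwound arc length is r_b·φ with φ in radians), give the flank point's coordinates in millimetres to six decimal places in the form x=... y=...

x=46.067905 y=0.157955

pitch radius r_p = m·N/2 = 2.208·44/2 = 48.576000
base radius r_b = r_p·cos α = 48.576000·cos 22.133° = 44.996521
roll angle φ = 12.579° = 0.21954497 rad
x = r_b·(cos φ + φ·sin φ) = 44.996521·(0.97599665 + 0.21954497·0.21778553) = 46.067905
y = r_b·(sin φ − φ·cos φ) = 44.996521·(0.21778553 − 0.21954497·0.97599665) = 0.157955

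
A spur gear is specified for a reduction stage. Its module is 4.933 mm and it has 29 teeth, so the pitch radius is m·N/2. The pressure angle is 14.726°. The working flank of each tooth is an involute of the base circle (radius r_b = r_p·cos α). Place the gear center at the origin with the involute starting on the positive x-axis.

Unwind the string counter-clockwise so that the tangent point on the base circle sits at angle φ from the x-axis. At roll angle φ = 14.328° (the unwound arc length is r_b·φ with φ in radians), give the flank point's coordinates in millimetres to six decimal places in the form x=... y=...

pitch radius r_p = m·N/2 = 4.933·29/2 = 71.528500
base radius r_b = r_p·cos α = 71.528500·cos 14.726° = 69.178968
roll angle φ = 14.328° = 0.25007078 rad
x = r_b·(cos φ + φ·sin φ) = 69.178968·(0.96889491 + 0.25007078·0.24747253) = 71.308335
y = r_b·(sin φ − φ·cos φ) = 69.178968·(0.24747253 − 0.25007078·0.96889491) = 0.358363

x=71.308335 y=0.358363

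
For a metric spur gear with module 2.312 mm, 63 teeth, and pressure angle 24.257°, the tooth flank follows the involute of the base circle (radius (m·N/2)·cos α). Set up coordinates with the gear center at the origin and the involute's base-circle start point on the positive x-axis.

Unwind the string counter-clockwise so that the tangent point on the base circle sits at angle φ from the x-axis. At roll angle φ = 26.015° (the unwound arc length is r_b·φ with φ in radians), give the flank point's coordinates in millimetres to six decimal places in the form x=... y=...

pitch radius r_p = m·N/2 = 2.312·63/2 = 72.828000
base radius r_b = r_p·cos α = 72.828000·cos 24.257° = 66.398151
roll angle φ = 26.015° = 0.45404740 rad
x = r_b·(cos φ + φ·sin φ) = 66.398151·(0.89867925 + 0.45404740·0.43860644) = 72.893707
y = r_b·(sin φ − φ·cos φ) = 66.398151·(0.43860644 − 0.45404740·0.89867925) = 2.029357

x=72.893707 y=2.029357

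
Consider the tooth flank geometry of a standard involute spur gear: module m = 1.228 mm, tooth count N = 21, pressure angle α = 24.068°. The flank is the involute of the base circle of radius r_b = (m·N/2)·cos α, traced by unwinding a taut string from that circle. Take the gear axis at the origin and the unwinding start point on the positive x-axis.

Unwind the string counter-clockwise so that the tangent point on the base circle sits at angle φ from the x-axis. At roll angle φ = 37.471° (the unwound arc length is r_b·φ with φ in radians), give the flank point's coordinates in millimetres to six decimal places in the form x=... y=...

x=14.027839 y=1.051465

pitch radius r_p = m·N/2 = 1.228·21/2 = 12.894000
base radius r_b = r_p·cos α = 12.894000·cos 24.068° = 11.773023
roll angle φ = 37.471° = 0.65399232 rad
x = r_b·(cos φ + φ·sin φ) = 11.773023·(0.79366136 + 0.65399232·0.60835980) = 14.027839
y = r_b·(sin φ − φ·cos φ) = 11.773023·(0.60835980 − 0.65399232·0.79366136) = 1.051465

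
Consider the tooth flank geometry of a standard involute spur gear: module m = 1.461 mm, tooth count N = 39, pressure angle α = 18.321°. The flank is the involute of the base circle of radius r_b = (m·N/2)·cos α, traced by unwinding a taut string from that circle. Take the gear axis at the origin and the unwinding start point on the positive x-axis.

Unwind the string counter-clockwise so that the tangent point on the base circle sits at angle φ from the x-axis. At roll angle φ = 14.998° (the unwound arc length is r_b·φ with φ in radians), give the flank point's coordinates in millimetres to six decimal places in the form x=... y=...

pitch radius r_p = m·N/2 = 1.461·39/2 = 28.489500
base radius r_b = r_p·cos α = 28.489500·cos 18.321° = 27.045377
roll angle φ = 14.998° = 0.26176448 rad
x = r_b·(cos φ + φ·sin φ) = 27.045377·(0.96593486 + 0.26176448·0.25878533) = 27.956148
y = r_b·(sin φ − φ·cos φ) = 27.045377·(0.25878533 − 0.26176448·0.96593486) = 0.160592

x=27.956148 y=0.160592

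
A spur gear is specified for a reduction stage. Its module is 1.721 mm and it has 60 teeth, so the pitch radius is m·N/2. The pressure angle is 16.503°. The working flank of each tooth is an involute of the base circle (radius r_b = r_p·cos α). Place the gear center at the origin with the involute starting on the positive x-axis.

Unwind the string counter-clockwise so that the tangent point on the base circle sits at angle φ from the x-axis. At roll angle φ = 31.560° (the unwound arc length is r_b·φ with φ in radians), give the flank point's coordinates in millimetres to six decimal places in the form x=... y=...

pitch radius r_p = m·N/2 = 1.721·60/2 = 51.630000
base radius r_b = r_p·cos α = 51.630000·cos 16.503° = 49.503095
roll angle φ = 31.560° = 0.55082591 rad
x = r_b·(cos φ + φ·sin φ) = 49.503095·(0.85209254 + 0.55082591·0.52339116) = 56.452832
y = r_b·(sin φ − φ·cos φ) = 49.503095·(0.52339116 − 0.55082591·0.85209254) = 2.674975

x=56.452832 y=2.674975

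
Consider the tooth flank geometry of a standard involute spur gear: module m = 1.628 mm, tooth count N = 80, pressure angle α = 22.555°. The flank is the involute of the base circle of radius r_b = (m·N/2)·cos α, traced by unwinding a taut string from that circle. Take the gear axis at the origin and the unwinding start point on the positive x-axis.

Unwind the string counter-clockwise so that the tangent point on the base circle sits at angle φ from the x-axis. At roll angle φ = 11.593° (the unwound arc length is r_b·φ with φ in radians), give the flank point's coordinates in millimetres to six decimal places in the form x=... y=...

x=61.357558 y=0.165377

pitch radius r_p = m·N/2 = 1.628·80/2 = 65.120000
base radius r_b = r_p·cos α = 65.120000·cos 22.555° = 60.139086
roll angle φ = 11.593° = 0.20233602 rad
x = r_b·(cos φ + φ·sin φ) = 60.139086·(0.97959981 + 0.20233602·0.20095824) = 61.357558
y = r_b·(sin φ − φ·cos φ) = 60.139086·(0.20095824 − 0.20233602·0.97959981) = 0.165377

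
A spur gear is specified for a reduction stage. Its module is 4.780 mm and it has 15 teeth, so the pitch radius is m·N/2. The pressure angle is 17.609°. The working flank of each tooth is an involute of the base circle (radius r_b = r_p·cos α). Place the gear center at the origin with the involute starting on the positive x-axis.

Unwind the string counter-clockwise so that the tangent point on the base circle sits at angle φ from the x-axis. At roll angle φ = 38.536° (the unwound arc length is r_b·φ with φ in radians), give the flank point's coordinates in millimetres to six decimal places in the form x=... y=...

x=41.046537 y=3.311185

pitch radius r_p = m·N/2 = 4.780·15/2 = 35.850000
base radius r_b = r_p·cos α = 35.850000·cos 17.609° = 34.170182
roll angle φ = 38.536° = 0.67258008 rad
x = r_b·(cos φ + φ·sin φ) = 34.170182·(0.78221686 + 0.67258008·0.62300624) = 41.046537
y = r_b·(sin φ − φ·cos φ) = 34.170182·(0.62300624 − 0.67258008·0.78221686) = 3.311185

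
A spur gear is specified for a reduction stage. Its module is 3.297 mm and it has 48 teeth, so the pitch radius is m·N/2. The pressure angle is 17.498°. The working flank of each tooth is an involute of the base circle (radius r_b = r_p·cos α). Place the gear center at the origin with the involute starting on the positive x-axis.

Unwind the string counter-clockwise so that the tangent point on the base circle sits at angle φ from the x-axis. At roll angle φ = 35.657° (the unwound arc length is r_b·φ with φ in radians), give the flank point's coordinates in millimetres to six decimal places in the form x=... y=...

pitch radius r_p = m·N/2 = 3.297·48/2 = 79.128000
base radius r_b = r_p·cos α = 79.128000·cos 17.498° = 75.466545
roll angle φ = 35.657° = 0.62233205 rad
x = r_b·(cos φ + φ·sin φ) = 75.466545·(0.81252124 + 0.62233205·0.58293159) = 88.695699
y = r_b·(sin φ − φ·cos φ) = 75.466545·(0.58293159 − 0.62233205·0.81252124) = 5.831570

x=88.695699 y=5.831570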